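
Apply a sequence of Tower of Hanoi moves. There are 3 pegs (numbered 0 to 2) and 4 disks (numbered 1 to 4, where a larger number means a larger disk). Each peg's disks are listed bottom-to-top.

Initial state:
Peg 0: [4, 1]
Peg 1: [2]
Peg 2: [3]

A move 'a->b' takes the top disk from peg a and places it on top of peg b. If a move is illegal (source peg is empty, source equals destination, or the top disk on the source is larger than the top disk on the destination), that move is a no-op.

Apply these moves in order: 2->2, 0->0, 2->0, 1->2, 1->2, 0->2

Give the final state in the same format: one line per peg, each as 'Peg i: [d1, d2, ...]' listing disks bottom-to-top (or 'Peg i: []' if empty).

After move 1 (2->2):
Peg 0: [4, 1]
Peg 1: [2]
Peg 2: [3]

After move 2 (0->0):
Peg 0: [4, 1]
Peg 1: [2]
Peg 2: [3]

After move 3 (2->0):
Peg 0: [4, 1]
Peg 1: [2]
Peg 2: [3]

After move 4 (1->2):
Peg 0: [4, 1]
Peg 1: []
Peg 2: [3, 2]

After move 5 (1->2):
Peg 0: [4, 1]
Peg 1: []
Peg 2: [3, 2]

After move 6 (0->2):
Peg 0: [4]
Peg 1: []
Peg 2: [3, 2, 1]

Answer: Peg 0: [4]
Peg 1: []
Peg 2: [3, 2, 1]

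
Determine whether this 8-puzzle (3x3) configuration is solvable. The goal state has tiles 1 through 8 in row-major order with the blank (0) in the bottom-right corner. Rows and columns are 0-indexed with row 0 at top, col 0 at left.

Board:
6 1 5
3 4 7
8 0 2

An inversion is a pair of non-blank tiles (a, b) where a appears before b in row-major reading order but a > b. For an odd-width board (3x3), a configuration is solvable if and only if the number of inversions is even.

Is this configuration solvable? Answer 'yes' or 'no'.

Inversions (pairs i<j in row-major order where tile[i] > tile[j] > 0): 12
12 is even, so the puzzle is solvable.

Answer: yes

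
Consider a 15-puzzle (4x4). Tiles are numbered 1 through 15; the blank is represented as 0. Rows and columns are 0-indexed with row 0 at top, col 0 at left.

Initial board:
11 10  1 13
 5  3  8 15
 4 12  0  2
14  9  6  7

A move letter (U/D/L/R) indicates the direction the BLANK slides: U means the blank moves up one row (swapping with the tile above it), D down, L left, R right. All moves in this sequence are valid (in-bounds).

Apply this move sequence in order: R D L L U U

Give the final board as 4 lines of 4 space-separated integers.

Answer: 11 10  1 13
 5  0  8 15
 4  3  2  7
14 12  9  6

Derivation:
After move 1 (R):
11 10  1 13
 5  3  8 15
 4 12  2  0
14  9  6  7

After move 2 (D):
11 10  1 13
 5  3  8 15
 4 12  2  7
14  9  6  0

After move 3 (L):
11 10  1 13
 5  3  8 15
 4 12  2  7
14  9  0  6

After move 4 (L):
11 10  1 13
 5  3  8 15
 4 12  2  7
14  0  9  6

After move 5 (U):
11 10  1 13
 5  3  8 15
 4  0  2  7
14 12  9  6

After move 6 (U):
11 10  1 13
 5  0  8 15
 4  3  2  7
14 12  9  6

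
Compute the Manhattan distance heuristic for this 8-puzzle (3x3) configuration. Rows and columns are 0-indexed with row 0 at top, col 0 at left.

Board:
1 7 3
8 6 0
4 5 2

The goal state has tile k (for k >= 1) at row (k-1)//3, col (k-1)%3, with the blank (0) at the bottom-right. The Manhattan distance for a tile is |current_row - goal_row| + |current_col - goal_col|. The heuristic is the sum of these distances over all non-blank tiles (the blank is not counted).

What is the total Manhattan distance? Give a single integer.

Answer: 11

Derivation:
Tile 1: (0,0)->(0,0) = 0
Tile 7: (0,1)->(2,0) = 3
Tile 3: (0,2)->(0,2) = 0
Tile 8: (1,0)->(2,1) = 2
Tile 6: (1,1)->(1,2) = 1
Tile 4: (2,0)->(1,0) = 1
Tile 5: (2,1)->(1,1) = 1
Tile 2: (2,2)->(0,1) = 3
Sum: 0 + 3 + 0 + 2 + 1 + 1 + 1 + 3 = 11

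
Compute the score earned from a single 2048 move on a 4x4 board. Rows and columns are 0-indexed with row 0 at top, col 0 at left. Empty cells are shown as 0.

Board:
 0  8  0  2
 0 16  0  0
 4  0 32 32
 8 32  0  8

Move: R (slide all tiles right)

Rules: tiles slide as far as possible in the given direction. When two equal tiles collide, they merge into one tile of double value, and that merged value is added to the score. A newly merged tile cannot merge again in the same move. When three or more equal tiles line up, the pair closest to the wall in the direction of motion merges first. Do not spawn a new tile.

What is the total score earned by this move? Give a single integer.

Answer: 64

Derivation:
Slide right:
row 0: [0, 8, 0, 2] -> [0, 0, 8, 2]  score +0 (running 0)
row 1: [0, 16, 0, 0] -> [0, 0, 0, 16]  score +0 (running 0)
row 2: [4, 0, 32, 32] -> [0, 0, 4, 64]  score +64 (running 64)
row 3: [8, 32, 0, 8] -> [0, 8, 32, 8]  score +0 (running 64)
Board after move:
 0  0  8  2
 0  0  0 16
 0  0  4 64
 0  8 32  8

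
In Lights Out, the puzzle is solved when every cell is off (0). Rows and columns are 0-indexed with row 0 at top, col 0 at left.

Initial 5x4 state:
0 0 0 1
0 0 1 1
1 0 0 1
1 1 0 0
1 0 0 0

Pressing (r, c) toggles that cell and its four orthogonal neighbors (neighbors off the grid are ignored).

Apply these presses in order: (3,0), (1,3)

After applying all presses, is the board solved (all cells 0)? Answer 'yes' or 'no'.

Answer: yes

Derivation:
After press 1 at (3,0):
0 0 0 1
0 0 1 1
0 0 0 1
0 0 0 0
0 0 0 0

After press 2 at (1,3):
0 0 0 0
0 0 0 0
0 0 0 0
0 0 0 0
0 0 0 0

Lights still on: 0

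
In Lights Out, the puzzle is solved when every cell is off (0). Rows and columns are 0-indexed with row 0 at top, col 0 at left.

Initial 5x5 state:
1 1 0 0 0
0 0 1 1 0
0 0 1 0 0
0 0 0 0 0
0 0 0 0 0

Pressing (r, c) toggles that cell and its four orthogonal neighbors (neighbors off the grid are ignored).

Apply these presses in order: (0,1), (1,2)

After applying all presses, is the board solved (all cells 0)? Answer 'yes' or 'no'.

Answer: yes

Derivation:
After press 1 at (0,1):
0 0 1 0 0
0 1 1 1 0
0 0 1 0 0
0 0 0 0 0
0 0 0 0 0

After press 2 at (1,2):
0 0 0 0 0
0 0 0 0 0
0 0 0 0 0
0 0 0 0 0
0 0 0 0 0

Lights still on: 0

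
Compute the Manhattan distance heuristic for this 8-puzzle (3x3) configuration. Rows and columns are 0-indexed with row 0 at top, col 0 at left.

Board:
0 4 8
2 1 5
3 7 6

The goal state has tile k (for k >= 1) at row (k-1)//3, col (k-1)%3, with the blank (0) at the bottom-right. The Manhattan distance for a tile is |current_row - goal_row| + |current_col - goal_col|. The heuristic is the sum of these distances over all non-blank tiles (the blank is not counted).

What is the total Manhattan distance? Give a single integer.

Tile 4: at (0,1), goal (1,0), distance |0-1|+|1-0| = 2
Tile 8: at (0,2), goal (2,1), distance |0-2|+|2-1| = 3
Tile 2: at (1,0), goal (0,1), distance |1-0|+|0-1| = 2
Tile 1: at (1,1), goal (0,0), distance |1-0|+|1-0| = 2
Tile 5: at (1,2), goal (1,1), distance |1-1|+|2-1| = 1
Tile 3: at (2,0), goal (0,2), distance |2-0|+|0-2| = 4
Tile 7: at (2,1), goal (2,0), distance |2-2|+|1-0| = 1
Tile 6: at (2,2), goal (1,2), distance |2-1|+|2-2| = 1
Sum: 2 + 3 + 2 + 2 + 1 + 4 + 1 + 1 = 16

Answer: 16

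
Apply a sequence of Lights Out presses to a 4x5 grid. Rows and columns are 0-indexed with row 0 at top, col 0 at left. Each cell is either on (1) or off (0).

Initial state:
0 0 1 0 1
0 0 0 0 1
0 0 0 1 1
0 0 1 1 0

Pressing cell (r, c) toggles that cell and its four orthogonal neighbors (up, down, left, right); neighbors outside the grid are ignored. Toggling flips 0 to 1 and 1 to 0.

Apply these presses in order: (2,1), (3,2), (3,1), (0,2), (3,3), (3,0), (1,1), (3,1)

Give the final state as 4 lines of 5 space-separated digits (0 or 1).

Answer: 0 0 0 1 1
1 0 0 0 1
0 0 0 0 1
1 1 1 1 1

Derivation:
After press 1 at (2,1):
0 0 1 0 1
0 1 0 0 1
1 1 1 1 1
0 1 1 1 0

After press 2 at (3,2):
0 0 1 0 1
0 1 0 0 1
1 1 0 1 1
0 0 0 0 0

After press 3 at (3,1):
0 0 1 0 1
0 1 0 0 1
1 0 0 1 1
1 1 1 0 0

After press 4 at (0,2):
0 1 0 1 1
0 1 1 0 1
1 0 0 1 1
1 1 1 0 0

After press 5 at (3,3):
0 1 0 1 1
0 1 1 0 1
1 0 0 0 1
1 1 0 1 1

After press 6 at (3,0):
0 1 0 1 1
0 1 1 0 1
0 0 0 0 1
0 0 0 1 1

After press 7 at (1,1):
0 0 0 1 1
1 0 0 0 1
0 1 0 0 1
0 0 0 1 1

After press 8 at (3,1):
0 0 0 1 1
1 0 0 0 1
0 0 0 0 1
1 1 1 1 1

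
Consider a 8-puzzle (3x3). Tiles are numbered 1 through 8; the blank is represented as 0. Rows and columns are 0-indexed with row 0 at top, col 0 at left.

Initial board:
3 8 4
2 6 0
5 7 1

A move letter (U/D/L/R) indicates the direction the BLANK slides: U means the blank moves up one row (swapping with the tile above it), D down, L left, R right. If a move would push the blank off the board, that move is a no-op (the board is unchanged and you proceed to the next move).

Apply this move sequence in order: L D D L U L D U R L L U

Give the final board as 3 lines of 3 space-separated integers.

Answer: 0 8 4
3 7 6
2 5 1

Derivation:
After move 1 (L):
3 8 4
2 0 6
5 7 1

After move 2 (D):
3 8 4
2 7 6
5 0 1

After move 3 (D):
3 8 4
2 7 6
5 0 1

After move 4 (L):
3 8 4
2 7 6
0 5 1

After move 5 (U):
3 8 4
0 7 6
2 5 1

After move 6 (L):
3 8 4
0 7 6
2 5 1

After move 7 (D):
3 8 4
2 7 6
0 5 1

After move 8 (U):
3 8 4
0 7 6
2 5 1

After move 9 (R):
3 8 4
7 0 6
2 5 1

After move 10 (L):
3 8 4
0 7 6
2 5 1

After move 11 (L):
3 8 4
0 7 6
2 5 1

After move 12 (U):
0 8 4
3 7 6
2 5 1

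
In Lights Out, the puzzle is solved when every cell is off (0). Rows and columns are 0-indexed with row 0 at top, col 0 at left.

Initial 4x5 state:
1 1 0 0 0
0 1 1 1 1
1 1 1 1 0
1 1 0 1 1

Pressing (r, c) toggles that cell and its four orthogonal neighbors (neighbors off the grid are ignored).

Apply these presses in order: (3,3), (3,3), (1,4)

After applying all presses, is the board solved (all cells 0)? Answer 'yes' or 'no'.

Answer: no

Derivation:
After press 1 at (3,3):
1 1 0 0 0
0 1 1 1 1
1 1 1 0 0
1 1 1 0 0

After press 2 at (3,3):
1 1 0 0 0
0 1 1 1 1
1 1 1 1 0
1 1 0 1 1

After press 3 at (1,4):
1 1 0 0 1
0 1 1 0 0
1 1 1 1 1
1 1 0 1 1

Lights still on: 14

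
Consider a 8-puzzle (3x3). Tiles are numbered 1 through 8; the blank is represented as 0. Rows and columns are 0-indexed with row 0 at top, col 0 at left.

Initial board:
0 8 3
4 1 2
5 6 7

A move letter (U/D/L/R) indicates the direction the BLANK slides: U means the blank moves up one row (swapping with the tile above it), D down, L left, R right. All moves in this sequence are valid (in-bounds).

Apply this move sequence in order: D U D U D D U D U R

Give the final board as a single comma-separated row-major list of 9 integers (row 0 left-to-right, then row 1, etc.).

Answer: 4, 8, 3, 1, 0, 2, 5, 6, 7

Derivation:
After move 1 (D):
4 8 3
0 1 2
5 6 7

After move 2 (U):
0 8 3
4 1 2
5 6 7

After move 3 (D):
4 8 3
0 1 2
5 6 7

After move 4 (U):
0 8 3
4 1 2
5 6 7

After move 5 (D):
4 8 3
0 1 2
5 6 7

After move 6 (D):
4 8 3
5 1 2
0 6 7

After move 7 (U):
4 8 3
0 1 2
5 6 7

After move 8 (D):
4 8 3
5 1 2
0 6 7

After move 9 (U):
4 8 3
0 1 2
5 6 7

After move 10 (R):
4 8 3
1 0 2
5 6 7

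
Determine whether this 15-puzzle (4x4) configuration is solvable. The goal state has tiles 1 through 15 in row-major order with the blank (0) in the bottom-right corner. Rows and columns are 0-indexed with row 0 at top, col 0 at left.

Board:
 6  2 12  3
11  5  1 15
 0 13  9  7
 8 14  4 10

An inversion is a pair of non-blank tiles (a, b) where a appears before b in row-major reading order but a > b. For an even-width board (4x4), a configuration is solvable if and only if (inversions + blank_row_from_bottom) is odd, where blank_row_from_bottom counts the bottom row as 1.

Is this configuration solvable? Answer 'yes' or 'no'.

Inversions: 44
Blank is in row 2 (0-indexed from top), which is row 2 counting from the bottom (bottom = 1).
44 + 2 = 46, which is even, so the puzzle is not solvable.

Answer: no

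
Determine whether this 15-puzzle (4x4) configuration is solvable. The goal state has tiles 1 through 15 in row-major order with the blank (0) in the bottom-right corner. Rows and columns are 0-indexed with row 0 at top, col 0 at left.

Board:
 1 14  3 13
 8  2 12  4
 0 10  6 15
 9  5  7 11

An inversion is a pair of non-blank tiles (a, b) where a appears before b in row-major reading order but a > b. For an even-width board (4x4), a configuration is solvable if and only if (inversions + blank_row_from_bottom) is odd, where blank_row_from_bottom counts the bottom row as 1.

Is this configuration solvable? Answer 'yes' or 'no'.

Inversions: 46
Blank is in row 2 (0-indexed from top), which is row 2 counting from the bottom (bottom = 1).
46 + 2 = 48, which is even, so the puzzle is not solvable.

Answer: no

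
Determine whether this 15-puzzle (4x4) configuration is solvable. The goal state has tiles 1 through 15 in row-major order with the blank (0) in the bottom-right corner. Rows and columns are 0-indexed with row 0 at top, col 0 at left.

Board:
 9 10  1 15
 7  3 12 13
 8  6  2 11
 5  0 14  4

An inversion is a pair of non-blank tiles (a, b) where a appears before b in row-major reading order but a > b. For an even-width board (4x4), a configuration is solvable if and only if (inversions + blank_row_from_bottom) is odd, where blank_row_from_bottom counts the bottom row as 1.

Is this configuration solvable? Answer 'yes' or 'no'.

Inversions: 56
Blank is in row 3 (0-indexed from top), which is row 1 counting from the bottom (bottom = 1).
56 + 1 = 57, which is odd, so the puzzle is solvable.

Answer: yes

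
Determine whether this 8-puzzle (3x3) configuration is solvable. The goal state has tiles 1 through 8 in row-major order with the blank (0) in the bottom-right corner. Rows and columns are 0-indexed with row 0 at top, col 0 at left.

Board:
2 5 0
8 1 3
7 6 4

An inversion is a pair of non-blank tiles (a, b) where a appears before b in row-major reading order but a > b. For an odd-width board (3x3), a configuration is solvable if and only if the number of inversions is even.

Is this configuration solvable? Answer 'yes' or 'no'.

Answer: yes

Derivation:
Inversions (pairs i<j in row-major order where tile[i] > tile[j] > 0): 12
12 is even, so the puzzle is solvable.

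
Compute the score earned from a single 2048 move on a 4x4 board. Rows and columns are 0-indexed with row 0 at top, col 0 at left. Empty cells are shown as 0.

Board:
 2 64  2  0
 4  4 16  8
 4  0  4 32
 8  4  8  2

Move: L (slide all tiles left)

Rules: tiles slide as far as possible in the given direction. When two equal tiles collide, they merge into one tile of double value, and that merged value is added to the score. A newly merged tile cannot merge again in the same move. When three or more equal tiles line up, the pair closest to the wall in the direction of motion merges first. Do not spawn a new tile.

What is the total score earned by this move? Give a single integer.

Answer: 16

Derivation:
Slide left:
row 0: [2, 64, 2, 0] -> [2, 64, 2, 0]  score +0 (running 0)
row 1: [4, 4, 16, 8] -> [8, 16, 8, 0]  score +8 (running 8)
row 2: [4, 0, 4, 32] -> [8, 32, 0, 0]  score +8 (running 16)
row 3: [8, 4, 8, 2] -> [8, 4, 8, 2]  score +0 (running 16)
Board after move:
 2 64  2  0
 8 16  8  0
 8 32  0  0
 8  4  8  2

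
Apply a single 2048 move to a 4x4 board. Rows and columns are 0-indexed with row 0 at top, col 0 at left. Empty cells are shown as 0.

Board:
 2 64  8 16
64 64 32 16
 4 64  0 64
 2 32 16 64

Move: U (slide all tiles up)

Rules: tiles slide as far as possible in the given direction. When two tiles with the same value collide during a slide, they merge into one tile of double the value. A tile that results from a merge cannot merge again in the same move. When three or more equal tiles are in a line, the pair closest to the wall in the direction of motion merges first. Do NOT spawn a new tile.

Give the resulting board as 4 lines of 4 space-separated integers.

Answer:   2 128   8  32
 64  64  32 128
  4  32  16   0
  2   0   0   0

Derivation:
Slide up:
col 0: [2, 64, 4, 2] -> [2, 64, 4, 2]
col 1: [64, 64, 64, 32] -> [128, 64, 32, 0]
col 2: [8, 32, 0, 16] -> [8, 32, 16, 0]
col 3: [16, 16, 64, 64] -> [32, 128, 0, 0]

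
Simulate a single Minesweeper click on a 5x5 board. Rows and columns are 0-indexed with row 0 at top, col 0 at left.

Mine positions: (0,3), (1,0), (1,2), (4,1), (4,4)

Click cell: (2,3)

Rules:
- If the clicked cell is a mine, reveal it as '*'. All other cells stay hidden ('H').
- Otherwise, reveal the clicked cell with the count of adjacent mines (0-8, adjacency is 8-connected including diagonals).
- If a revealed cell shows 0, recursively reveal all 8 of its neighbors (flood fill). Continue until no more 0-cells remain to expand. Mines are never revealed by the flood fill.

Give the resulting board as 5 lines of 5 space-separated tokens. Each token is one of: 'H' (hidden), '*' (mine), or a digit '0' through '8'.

H H H H H
H H H H H
H H H 1 H
H H H H H
H H H H H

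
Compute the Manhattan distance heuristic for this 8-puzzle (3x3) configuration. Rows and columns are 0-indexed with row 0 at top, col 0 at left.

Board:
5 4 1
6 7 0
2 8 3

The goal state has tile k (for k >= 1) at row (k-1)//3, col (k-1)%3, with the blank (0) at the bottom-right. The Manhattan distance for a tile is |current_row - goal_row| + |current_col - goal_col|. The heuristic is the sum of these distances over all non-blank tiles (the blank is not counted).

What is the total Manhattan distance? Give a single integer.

Tile 5: (0,0)->(1,1) = 2
Tile 4: (0,1)->(1,0) = 2
Tile 1: (0,2)->(0,0) = 2
Tile 6: (1,0)->(1,2) = 2
Tile 7: (1,1)->(2,0) = 2
Tile 2: (2,0)->(0,1) = 3
Tile 8: (2,1)->(2,1) = 0
Tile 3: (2,2)->(0,2) = 2
Sum: 2 + 2 + 2 + 2 + 2 + 3 + 0 + 2 = 15

Answer: 15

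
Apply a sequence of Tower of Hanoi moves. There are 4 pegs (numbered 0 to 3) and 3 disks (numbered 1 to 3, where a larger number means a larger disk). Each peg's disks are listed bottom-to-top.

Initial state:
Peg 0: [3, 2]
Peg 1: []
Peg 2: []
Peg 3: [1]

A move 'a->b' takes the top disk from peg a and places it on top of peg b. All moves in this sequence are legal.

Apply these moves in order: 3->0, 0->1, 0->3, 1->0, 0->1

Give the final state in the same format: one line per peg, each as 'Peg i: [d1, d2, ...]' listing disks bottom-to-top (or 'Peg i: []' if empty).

After move 1 (3->0):
Peg 0: [3, 2, 1]
Peg 1: []
Peg 2: []
Peg 3: []

After move 2 (0->1):
Peg 0: [3, 2]
Peg 1: [1]
Peg 2: []
Peg 3: []

After move 3 (0->3):
Peg 0: [3]
Peg 1: [1]
Peg 2: []
Peg 3: [2]

After move 4 (1->0):
Peg 0: [3, 1]
Peg 1: []
Peg 2: []
Peg 3: [2]

After move 5 (0->1):
Peg 0: [3]
Peg 1: [1]
Peg 2: []
Peg 3: [2]

Answer: Peg 0: [3]
Peg 1: [1]
Peg 2: []
Peg 3: [2]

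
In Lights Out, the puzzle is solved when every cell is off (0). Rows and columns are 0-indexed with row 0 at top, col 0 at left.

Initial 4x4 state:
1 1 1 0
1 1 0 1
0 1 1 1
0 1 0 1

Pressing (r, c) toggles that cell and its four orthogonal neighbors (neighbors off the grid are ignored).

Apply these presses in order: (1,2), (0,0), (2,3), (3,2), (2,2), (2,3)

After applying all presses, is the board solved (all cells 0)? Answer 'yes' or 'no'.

After press 1 at (1,2):
1 1 0 0
1 0 1 0
0 1 0 1
0 1 0 1

After press 2 at (0,0):
0 0 0 0
0 0 1 0
0 1 0 1
0 1 0 1

After press 3 at (2,3):
0 0 0 0
0 0 1 1
0 1 1 0
0 1 0 0

After press 4 at (3,2):
0 0 0 0
0 0 1 1
0 1 0 0
0 0 1 1

After press 5 at (2,2):
0 0 0 0
0 0 0 1
0 0 1 1
0 0 0 1

After press 6 at (2,3):
0 0 0 0
0 0 0 0
0 0 0 0
0 0 0 0

Lights still on: 0

Answer: yes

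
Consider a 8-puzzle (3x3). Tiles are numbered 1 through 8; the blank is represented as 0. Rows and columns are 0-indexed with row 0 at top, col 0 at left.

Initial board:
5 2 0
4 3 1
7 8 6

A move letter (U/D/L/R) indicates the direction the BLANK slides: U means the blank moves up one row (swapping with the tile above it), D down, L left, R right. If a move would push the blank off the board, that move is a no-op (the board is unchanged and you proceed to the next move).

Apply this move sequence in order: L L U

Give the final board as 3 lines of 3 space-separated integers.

After move 1 (L):
5 0 2
4 3 1
7 8 6

After move 2 (L):
0 5 2
4 3 1
7 8 6

After move 3 (U):
0 5 2
4 3 1
7 8 6

Answer: 0 5 2
4 3 1
7 8 6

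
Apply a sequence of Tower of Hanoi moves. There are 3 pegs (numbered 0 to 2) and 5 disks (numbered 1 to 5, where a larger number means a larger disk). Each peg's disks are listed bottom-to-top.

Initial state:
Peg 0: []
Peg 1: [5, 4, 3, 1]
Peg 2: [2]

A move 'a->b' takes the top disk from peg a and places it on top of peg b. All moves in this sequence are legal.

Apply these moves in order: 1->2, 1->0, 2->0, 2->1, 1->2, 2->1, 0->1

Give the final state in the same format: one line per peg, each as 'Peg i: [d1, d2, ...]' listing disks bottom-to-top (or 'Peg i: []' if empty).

After move 1 (1->2):
Peg 0: []
Peg 1: [5, 4, 3]
Peg 2: [2, 1]

After move 2 (1->0):
Peg 0: [3]
Peg 1: [5, 4]
Peg 2: [2, 1]

After move 3 (2->0):
Peg 0: [3, 1]
Peg 1: [5, 4]
Peg 2: [2]

After move 4 (2->1):
Peg 0: [3, 1]
Peg 1: [5, 4, 2]
Peg 2: []

After move 5 (1->2):
Peg 0: [3, 1]
Peg 1: [5, 4]
Peg 2: [2]

After move 6 (2->1):
Peg 0: [3, 1]
Peg 1: [5, 4, 2]
Peg 2: []

After move 7 (0->1):
Peg 0: [3]
Peg 1: [5, 4, 2, 1]
Peg 2: []

Answer: Peg 0: [3]
Peg 1: [5, 4, 2, 1]
Peg 2: []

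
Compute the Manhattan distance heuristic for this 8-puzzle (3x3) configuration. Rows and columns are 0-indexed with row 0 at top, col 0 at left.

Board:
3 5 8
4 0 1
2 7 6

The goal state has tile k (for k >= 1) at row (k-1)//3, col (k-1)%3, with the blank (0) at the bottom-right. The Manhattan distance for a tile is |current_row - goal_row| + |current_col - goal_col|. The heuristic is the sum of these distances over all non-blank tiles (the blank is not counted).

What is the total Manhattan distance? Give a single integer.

Answer: 14

Derivation:
Tile 3: (0,0)->(0,2) = 2
Tile 5: (0,1)->(1,1) = 1
Tile 8: (0,2)->(2,1) = 3
Tile 4: (1,0)->(1,0) = 0
Tile 1: (1,2)->(0,0) = 3
Tile 2: (2,0)->(0,1) = 3
Tile 7: (2,1)->(2,0) = 1
Tile 6: (2,2)->(1,2) = 1
Sum: 2 + 1 + 3 + 0 + 3 + 3 + 1 + 1 = 14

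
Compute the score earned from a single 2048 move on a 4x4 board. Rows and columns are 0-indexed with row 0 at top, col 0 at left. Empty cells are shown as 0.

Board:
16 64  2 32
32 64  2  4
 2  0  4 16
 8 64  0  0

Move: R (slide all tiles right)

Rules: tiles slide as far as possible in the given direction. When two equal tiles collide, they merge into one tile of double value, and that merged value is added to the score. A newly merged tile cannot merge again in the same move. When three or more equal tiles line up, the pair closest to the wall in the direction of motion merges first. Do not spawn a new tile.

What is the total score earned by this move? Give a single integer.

Slide right:
row 0: [16, 64, 2, 32] -> [16, 64, 2, 32]  score +0 (running 0)
row 1: [32, 64, 2, 4] -> [32, 64, 2, 4]  score +0 (running 0)
row 2: [2, 0, 4, 16] -> [0, 2, 4, 16]  score +0 (running 0)
row 3: [8, 64, 0, 0] -> [0, 0, 8, 64]  score +0 (running 0)
Board after move:
16 64  2 32
32 64  2  4
 0  2  4 16
 0  0  8 64

Answer: 0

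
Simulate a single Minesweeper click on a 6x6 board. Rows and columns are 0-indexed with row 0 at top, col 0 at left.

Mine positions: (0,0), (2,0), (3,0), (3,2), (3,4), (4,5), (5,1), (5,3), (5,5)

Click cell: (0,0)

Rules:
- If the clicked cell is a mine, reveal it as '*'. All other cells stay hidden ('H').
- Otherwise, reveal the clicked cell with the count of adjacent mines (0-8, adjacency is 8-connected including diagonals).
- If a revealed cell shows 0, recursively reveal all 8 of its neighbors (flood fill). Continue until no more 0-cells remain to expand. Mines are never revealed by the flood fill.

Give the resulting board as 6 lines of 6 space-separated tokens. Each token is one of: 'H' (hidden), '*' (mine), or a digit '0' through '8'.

* H H H H H
H H H H H H
H H H H H H
H H H H H H
H H H H H H
H H H H H H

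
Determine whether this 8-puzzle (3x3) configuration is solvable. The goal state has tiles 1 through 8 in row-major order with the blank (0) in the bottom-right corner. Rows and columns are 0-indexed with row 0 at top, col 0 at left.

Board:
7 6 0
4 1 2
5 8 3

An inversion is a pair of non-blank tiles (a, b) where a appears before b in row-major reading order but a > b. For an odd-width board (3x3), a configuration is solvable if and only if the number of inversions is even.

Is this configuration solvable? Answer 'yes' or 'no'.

Answer: yes

Derivation:
Inversions (pairs i<j in row-major order where tile[i] > tile[j] > 0): 16
16 is even, so the puzzle is solvable.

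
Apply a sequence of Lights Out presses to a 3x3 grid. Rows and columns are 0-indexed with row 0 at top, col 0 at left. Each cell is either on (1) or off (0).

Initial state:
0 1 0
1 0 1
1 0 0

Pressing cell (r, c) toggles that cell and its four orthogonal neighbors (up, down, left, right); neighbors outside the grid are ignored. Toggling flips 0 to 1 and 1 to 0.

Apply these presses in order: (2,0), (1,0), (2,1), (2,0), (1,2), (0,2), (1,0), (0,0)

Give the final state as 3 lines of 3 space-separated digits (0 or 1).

Answer: 1 1 0
0 0 1
0 1 0

Derivation:
After press 1 at (2,0):
0 1 0
0 0 1
0 1 0

After press 2 at (1,0):
1 1 0
1 1 1
1 1 0

After press 3 at (2,1):
1 1 0
1 0 1
0 0 1

After press 4 at (2,0):
1 1 0
0 0 1
1 1 1

After press 5 at (1,2):
1 1 1
0 1 0
1 1 0

After press 6 at (0,2):
1 0 0
0 1 1
1 1 0

After press 7 at (1,0):
0 0 0
1 0 1
0 1 0

After press 8 at (0,0):
1 1 0
0 0 1
0 1 0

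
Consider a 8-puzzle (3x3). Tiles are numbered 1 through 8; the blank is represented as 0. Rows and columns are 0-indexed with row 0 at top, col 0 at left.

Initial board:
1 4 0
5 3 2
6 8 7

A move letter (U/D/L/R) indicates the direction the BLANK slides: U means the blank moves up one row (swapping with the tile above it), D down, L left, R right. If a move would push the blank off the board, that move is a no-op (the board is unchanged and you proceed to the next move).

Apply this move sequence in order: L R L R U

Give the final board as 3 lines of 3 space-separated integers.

Answer: 1 4 0
5 3 2
6 8 7

Derivation:
After move 1 (L):
1 0 4
5 3 2
6 8 7

After move 2 (R):
1 4 0
5 3 2
6 8 7

After move 3 (L):
1 0 4
5 3 2
6 8 7

After move 4 (R):
1 4 0
5 3 2
6 8 7

After move 5 (U):
1 4 0
5 3 2
6 8 7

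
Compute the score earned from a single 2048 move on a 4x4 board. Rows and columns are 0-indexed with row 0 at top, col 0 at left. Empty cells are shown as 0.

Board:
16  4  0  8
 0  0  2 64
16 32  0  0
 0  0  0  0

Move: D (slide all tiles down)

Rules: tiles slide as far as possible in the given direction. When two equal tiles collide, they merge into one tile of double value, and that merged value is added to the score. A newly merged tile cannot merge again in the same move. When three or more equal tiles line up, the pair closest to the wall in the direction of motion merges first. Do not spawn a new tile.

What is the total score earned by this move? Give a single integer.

Slide down:
col 0: [16, 0, 16, 0] -> [0, 0, 0, 32]  score +32 (running 32)
col 1: [4, 0, 32, 0] -> [0, 0, 4, 32]  score +0 (running 32)
col 2: [0, 2, 0, 0] -> [0, 0, 0, 2]  score +0 (running 32)
col 3: [8, 64, 0, 0] -> [0, 0, 8, 64]  score +0 (running 32)
Board after move:
 0  0  0  0
 0  0  0  0
 0  4  0  8
32 32  2 64

Answer: 32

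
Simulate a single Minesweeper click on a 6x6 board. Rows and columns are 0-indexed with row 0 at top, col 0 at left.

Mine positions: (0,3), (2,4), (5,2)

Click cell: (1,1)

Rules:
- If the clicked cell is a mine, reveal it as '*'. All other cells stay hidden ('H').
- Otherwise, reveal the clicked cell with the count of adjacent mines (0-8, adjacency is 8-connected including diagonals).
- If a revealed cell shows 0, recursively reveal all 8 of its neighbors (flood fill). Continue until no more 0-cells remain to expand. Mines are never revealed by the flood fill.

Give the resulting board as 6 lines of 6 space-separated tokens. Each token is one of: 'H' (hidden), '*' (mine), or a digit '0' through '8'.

0 0 1 H H H
0 0 1 2 H H
0 0 0 1 H H
0 0 0 1 H H
0 1 1 1 H H
0 1 H H H H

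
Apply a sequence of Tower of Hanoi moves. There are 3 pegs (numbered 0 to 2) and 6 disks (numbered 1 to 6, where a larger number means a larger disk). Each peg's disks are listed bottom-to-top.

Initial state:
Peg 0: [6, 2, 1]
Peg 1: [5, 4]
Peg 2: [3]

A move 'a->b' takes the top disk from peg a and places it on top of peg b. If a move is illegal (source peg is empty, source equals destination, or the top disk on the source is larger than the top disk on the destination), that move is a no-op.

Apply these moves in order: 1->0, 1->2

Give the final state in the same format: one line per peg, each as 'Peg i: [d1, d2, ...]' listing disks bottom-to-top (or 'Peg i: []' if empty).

After move 1 (1->0):
Peg 0: [6, 2, 1]
Peg 1: [5, 4]
Peg 2: [3]

After move 2 (1->2):
Peg 0: [6, 2, 1]
Peg 1: [5, 4]
Peg 2: [3]

Answer: Peg 0: [6, 2, 1]
Peg 1: [5, 4]
Peg 2: [3]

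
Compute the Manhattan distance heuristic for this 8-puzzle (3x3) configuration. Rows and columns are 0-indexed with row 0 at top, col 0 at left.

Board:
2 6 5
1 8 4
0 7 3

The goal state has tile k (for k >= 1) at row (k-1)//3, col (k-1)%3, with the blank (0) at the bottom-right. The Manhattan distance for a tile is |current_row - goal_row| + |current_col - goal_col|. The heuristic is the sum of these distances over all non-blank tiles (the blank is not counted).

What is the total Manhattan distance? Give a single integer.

Answer: 12

Derivation:
Tile 2: (0,0)->(0,1) = 1
Tile 6: (0,1)->(1,2) = 2
Tile 5: (0,2)->(1,1) = 2
Tile 1: (1,0)->(0,0) = 1
Tile 8: (1,1)->(2,1) = 1
Tile 4: (1,2)->(1,0) = 2
Tile 7: (2,1)->(2,0) = 1
Tile 3: (2,2)->(0,2) = 2
Sum: 1 + 2 + 2 + 1 + 1 + 2 + 1 + 2 = 12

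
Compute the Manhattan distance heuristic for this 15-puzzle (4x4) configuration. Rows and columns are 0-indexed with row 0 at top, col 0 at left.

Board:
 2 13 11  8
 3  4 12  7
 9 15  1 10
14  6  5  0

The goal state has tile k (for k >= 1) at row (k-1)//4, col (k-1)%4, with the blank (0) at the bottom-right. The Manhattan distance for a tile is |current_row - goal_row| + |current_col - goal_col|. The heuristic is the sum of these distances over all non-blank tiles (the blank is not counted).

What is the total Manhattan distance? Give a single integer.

Tile 2: (0,0)->(0,1) = 1
Tile 13: (0,1)->(3,0) = 4
Tile 11: (0,2)->(2,2) = 2
Tile 8: (0,3)->(1,3) = 1
Tile 3: (1,0)->(0,2) = 3
Tile 4: (1,1)->(0,3) = 3
Tile 12: (1,2)->(2,3) = 2
Tile 7: (1,3)->(1,2) = 1
Tile 9: (2,0)->(2,0) = 0
Tile 15: (2,1)->(3,2) = 2
Tile 1: (2,2)->(0,0) = 4
Tile 10: (2,3)->(2,1) = 2
Tile 14: (3,0)->(3,1) = 1
Tile 6: (3,1)->(1,1) = 2
Tile 5: (3,2)->(1,0) = 4
Sum: 1 + 4 + 2 + 1 + 3 + 3 + 2 + 1 + 0 + 2 + 4 + 2 + 1 + 2 + 4 = 32

Answer: 32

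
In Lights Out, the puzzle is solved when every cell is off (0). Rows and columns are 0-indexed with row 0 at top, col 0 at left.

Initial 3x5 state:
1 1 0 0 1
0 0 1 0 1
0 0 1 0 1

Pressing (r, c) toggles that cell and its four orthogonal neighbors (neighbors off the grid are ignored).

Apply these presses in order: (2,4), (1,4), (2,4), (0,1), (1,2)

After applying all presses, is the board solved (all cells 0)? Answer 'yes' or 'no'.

Answer: yes

Derivation:
After press 1 at (2,4):
1 1 0 0 1
0 0 1 0 0
0 0 1 1 0

After press 2 at (1,4):
1 1 0 0 0
0 0 1 1 1
0 0 1 1 1

After press 3 at (2,4):
1 1 0 0 0
0 0 1 1 0
0 0 1 0 0

After press 4 at (0,1):
0 0 1 0 0
0 1 1 1 0
0 0 1 0 0

After press 5 at (1,2):
0 0 0 0 0
0 0 0 0 0
0 0 0 0 0

Lights still on: 0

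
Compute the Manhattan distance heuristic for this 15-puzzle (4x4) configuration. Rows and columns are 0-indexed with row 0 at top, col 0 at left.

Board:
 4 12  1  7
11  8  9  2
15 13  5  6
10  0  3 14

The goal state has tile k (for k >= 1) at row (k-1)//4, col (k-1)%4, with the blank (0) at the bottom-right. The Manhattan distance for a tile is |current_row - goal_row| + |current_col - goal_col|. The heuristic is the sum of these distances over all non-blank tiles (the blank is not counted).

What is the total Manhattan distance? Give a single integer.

Answer: 40

Derivation:
Tile 4: at (0,0), goal (0,3), distance |0-0|+|0-3| = 3
Tile 12: at (0,1), goal (2,3), distance |0-2|+|1-3| = 4
Tile 1: at (0,2), goal (0,0), distance |0-0|+|2-0| = 2
Tile 7: at (0,3), goal (1,2), distance |0-1|+|3-2| = 2
Tile 11: at (1,0), goal (2,2), distance |1-2|+|0-2| = 3
Tile 8: at (1,1), goal (1,3), distance |1-1|+|1-3| = 2
Tile 9: at (1,2), goal (2,0), distance |1-2|+|2-0| = 3
Tile 2: at (1,3), goal (0,1), distance |1-0|+|3-1| = 3
Tile 15: at (2,0), goal (3,2), distance |2-3|+|0-2| = 3
Tile 13: at (2,1), goal (3,0), distance |2-3|+|1-0| = 2
Tile 5: at (2,2), goal (1,0), distance |2-1|+|2-0| = 3
Tile 6: at (2,3), goal (1,1), distance |2-1|+|3-1| = 3
Tile 10: at (3,0), goal (2,1), distance |3-2|+|0-1| = 2
Tile 3: at (3,2), goal (0,2), distance |3-0|+|2-2| = 3
Tile 14: at (3,3), goal (3,1), distance |3-3|+|3-1| = 2
Sum: 3 + 4 + 2 + 2 + 3 + 2 + 3 + 3 + 3 + 2 + 3 + 3 + 2 + 3 + 2 = 40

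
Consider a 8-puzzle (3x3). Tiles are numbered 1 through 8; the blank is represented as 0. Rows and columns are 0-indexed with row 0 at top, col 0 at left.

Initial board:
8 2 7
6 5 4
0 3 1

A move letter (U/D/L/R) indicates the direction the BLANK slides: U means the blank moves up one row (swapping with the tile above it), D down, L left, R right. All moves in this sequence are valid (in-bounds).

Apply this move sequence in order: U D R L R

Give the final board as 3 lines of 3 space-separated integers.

After move 1 (U):
8 2 7
0 5 4
6 3 1

After move 2 (D):
8 2 7
6 5 4
0 3 1

After move 3 (R):
8 2 7
6 5 4
3 0 1

After move 4 (L):
8 2 7
6 5 4
0 3 1

After move 5 (R):
8 2 7
6 5 4
3 0 1

Answer: 8 2 7
6 5 4
3 0 1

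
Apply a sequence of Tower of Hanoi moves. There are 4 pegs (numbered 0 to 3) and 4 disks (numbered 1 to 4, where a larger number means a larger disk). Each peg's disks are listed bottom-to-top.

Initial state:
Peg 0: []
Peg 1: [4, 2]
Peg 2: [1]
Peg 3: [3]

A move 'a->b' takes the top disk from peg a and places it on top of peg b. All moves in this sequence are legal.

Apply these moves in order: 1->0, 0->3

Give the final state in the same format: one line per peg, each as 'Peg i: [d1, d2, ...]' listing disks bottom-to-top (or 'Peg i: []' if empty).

After move 1 (1->0):
Peg 0: [2]
Peg 1: [4]
Peg 2: [1]
Peg 3: [3]

After move 2 (0->3):
Peg 0: []
Peg 1: [4]
Peg 2: [1]
Peg 3: [3, 2]

Answer: Peg 0: []
Peg 1: [4]
Peg 2: [1]
Peg 3: [3, 2]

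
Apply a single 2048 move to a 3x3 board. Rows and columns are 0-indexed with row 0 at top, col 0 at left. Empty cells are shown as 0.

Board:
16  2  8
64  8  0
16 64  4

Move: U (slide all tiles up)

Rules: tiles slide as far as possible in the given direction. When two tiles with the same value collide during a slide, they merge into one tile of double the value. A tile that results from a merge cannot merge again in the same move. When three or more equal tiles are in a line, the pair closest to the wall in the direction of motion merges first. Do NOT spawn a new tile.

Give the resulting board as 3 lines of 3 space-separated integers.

Slide up:
col 0: [16, 64, 16] -> [16, 64, 16]
col 1: [2, 8, 64] -> [2, 8, 64]
col 2: [8, 0, 4] -> [8, 4, 0]

Answer: 16  2  8
64  8  4
16 64  0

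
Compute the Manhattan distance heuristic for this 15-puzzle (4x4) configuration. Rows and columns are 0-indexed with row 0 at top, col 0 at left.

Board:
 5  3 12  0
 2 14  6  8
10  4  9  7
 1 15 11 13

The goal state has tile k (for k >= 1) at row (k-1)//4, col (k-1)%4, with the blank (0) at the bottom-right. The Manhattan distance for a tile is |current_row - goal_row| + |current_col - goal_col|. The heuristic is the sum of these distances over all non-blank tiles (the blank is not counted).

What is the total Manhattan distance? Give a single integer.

Answer: 27

Derivation:
Tile 5: (0,0)->(1,0) = 1
Tile 3: (0,1)->(0,2) = 1
Tile 12: (0,2)->(2,3) = 3
Tile 2: (1,0)->(0,1) = 2
Tile 14: (1,1)->(3,1) = 2
Tile 6: (1,2)->(1,1) = 1
Tile 8: (1,3)->(1,3) = 0
Tile 10: (2,0)->(2,1) = 1
Tile 4: (2,1)->(0,3) = 4
Tile 9: (2,2)->(2,0) = 2
Tile 7: (2,3)->(1,2) = 2
Tile 1: (3,0)->(0,0) = 3
Tile 15: (3,1)->(3,2) = 1
Tile 11: (3,2)->(2,2) = 1
Tile 13: (3,3)->(3,0) = 3
Sum: 1 + 1 + 3 + 2 + 2 + 1 + 0 + 1 + 4 + 2 + 2 + 3 + 1 + 1 + 3 = 27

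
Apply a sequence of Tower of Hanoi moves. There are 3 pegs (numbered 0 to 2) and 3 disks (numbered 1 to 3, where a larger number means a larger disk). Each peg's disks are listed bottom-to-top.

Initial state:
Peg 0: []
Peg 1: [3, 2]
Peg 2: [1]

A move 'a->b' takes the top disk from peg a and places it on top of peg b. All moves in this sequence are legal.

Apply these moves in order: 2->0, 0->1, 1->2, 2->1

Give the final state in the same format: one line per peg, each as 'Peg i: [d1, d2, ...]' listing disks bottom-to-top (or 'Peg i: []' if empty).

Answer: Peg 0: []
Peg 1: [3, 2, 1]
Peg 2: []

Derivation:
After move 1 (2->0):
Peg 0: [1]
Peg 1: [3, 2]
Peg 2: []

After move 2 (0->1):
Peg 0: []
Peg 1: [3, 2, 1]
Peg 2: []

After move 3 (1->2):
Peg 0: []
Peg 1: [3, 2]
Peg 2: [1]

After move 4 (2->1):
Peg 0: []
Peg 1: [3, 2, 1]
Peg 2: []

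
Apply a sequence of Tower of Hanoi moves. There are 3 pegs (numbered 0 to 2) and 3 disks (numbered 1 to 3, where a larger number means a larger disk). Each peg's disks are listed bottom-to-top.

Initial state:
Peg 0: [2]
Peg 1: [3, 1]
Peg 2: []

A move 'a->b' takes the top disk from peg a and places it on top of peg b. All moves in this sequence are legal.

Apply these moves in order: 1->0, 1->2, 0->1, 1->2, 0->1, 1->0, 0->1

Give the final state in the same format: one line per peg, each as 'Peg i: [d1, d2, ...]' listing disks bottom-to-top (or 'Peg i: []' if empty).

Answer: Peg 0: []
Peg 1: [2]
Peg 2: [3, 1]

Derivation:
After move 1 (1->0):
Peg 0: [2, 1]
Peg 1: [3]
Peg 2: []

After move 2 (1->2):
Peg 0: [2, 1]
Peg 1: []
Peg 2: [3]

After move 3 (0->1):
Peg 0: [2]
Peg 1: [1]
Peg 2: [3]

After move 4 (1->2):
Peg 0: [2]
Peg 1: []
Peg 2: [3, 1]

After move 5 (0->1):
Peg 0: []
Peg 1: [2]
Peg 2: [3, 1]

After move 6 (1->0):
Peg 0: [2]
Peg 1: []
Peg 2: [3, 1]

After move 7 (0->1):
Peg 0: []
Peg 1: [2]
Peg 2: [3, 1]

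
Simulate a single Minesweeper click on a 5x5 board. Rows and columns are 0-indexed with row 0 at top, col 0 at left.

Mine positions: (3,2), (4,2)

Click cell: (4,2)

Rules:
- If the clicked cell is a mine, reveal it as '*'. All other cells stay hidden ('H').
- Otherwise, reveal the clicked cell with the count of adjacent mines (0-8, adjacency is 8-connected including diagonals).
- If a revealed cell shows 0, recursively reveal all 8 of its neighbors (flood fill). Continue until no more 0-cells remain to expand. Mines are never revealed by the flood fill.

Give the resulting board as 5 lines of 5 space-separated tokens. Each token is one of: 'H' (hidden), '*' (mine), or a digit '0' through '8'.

H H H H H
H H H H H
H H H H H
H H H H H
H H * H H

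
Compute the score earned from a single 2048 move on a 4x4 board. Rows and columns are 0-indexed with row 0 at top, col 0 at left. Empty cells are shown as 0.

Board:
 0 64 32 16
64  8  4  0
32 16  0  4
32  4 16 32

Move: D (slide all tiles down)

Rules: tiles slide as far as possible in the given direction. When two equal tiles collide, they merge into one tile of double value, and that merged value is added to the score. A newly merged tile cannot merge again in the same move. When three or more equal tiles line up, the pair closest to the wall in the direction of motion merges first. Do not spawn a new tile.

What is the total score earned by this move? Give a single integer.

Slide down:
col 0: [0, 64, 32, 32] -> [0, 0, 64, 64]  score +64 (running 64)
col 1: [64, 8, 16, 4] -> [64, 8, 16, 4]  score +0 (running 64)
col 2: [32, 4, 0, 16] -> [0, 32, 4, 16]  score +0 (running 64)
col 3: [16, 0, 4, 32] -> [0, 16, 4, 32]  score +0 (running 64)
Board after move:
 0 64  0  0
 0  8 32 16
64 16  4  4
64  4 16 32

Answer: 64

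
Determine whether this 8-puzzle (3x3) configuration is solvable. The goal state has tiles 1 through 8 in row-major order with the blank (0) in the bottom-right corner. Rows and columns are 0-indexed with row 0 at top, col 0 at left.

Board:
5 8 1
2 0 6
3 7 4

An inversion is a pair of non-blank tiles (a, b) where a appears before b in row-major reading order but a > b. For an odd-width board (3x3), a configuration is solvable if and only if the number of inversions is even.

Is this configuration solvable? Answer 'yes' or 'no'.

Answer: no

Derivation:
Inversions (pairs i<j in row-major order where tile[i] > tile[j] > 0): 13
13 is odd, so the puzzle is not solvable.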